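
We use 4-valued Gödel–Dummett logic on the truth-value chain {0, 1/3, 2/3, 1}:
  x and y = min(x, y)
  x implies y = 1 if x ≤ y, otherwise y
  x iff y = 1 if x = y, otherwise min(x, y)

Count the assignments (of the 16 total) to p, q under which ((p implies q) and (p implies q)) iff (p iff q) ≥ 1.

10

p = 0, q = 0 ↦ 1  ≥
p = 0, q = 1/3 ↦ 0  <
p = 0, q = 2/3 ↦ 0  <
p = 0, q = 1 ↦ 0  <
p = 1/3, q = 0 ↦ 1  ≥
p = 1/3, q = 1/3 ↦ 1  ≥
p = 1/3, q = 2/3 ↦ 1/3  <
p = 1/3, q = 1 ↦ 1/3  <
p = 2/3, q = 0 ↦ 1  ≥
p = 2/3, q = 1/3 ↦ 1  ≥
p = 2/3, q = 2/3 ↦ 1  ≥
p = 2/3, q = 1 ↦ 2/3  <
p = 1, q = 0 ↦ 1  ≥
p = 1, q = 1/3 ↦ 1  ≥
p = 1, q = 2/3 ↦ 1  ≥
p = 1, q = 1 ↦ 1  ≥
So 10 of the 16 assignments meet the threshold.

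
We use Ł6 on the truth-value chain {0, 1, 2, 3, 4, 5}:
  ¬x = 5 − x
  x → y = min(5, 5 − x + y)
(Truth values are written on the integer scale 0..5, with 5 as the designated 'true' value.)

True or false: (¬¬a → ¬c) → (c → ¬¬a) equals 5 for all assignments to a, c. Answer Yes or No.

No

Counterexample: take a = 0, c = 1.
¬a = ¬0 = 5
¬¬a = ¬5 = 0
¬c = ¬1 = 4
¬¬a → ¬c = 0 → 4 = 5
¬a = ¬0 = 5
¬¬a = ¬5 = 0
c → ¬¬a = 1 → 0 = 4
(¬¬a → ¬c) → (c → ¬¬a) = 5 → 4 = 4
This gives 4 ≠ 5.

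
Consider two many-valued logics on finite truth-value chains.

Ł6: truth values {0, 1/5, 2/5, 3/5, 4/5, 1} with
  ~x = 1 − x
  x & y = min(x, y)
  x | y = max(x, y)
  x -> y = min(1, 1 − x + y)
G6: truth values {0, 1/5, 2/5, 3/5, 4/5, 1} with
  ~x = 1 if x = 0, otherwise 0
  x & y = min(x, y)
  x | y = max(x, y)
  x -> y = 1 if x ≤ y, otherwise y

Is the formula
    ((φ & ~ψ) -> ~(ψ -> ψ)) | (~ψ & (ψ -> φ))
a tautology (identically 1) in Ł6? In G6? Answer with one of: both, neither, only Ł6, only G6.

In Ł6: at φ = 1/5, ψ = 1/5 the value is 4/5 — not a tautology.
In G6: every assignment gives 1 — tautology.

only G6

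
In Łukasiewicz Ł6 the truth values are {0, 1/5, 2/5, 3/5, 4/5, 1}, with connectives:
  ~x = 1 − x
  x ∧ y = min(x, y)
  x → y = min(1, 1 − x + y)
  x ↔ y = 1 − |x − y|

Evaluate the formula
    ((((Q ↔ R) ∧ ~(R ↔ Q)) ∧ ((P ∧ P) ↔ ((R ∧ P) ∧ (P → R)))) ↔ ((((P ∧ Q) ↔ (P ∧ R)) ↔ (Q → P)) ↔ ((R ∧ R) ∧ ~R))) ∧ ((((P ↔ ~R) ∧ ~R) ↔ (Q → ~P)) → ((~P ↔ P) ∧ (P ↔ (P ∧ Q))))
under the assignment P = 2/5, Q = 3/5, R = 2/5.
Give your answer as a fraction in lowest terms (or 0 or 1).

Q ↔ R = 3/5 ↔ 2/5 = 4/5
R ↔ Q = 2/5 ↔ 3/5 = 4/5
~(R ↔ Q) = ~4/5 = 1/5
(Q ↔ R) ∧ ~(R ↔ Q) = 4/5 ∧ 1/5 = 1/5
P ∧ P = 2/5 ∧ 2/5 = 2/5
R ∧ P = 2/5 ∧ 2/5 = 2/5
P → R = 2/5 → 2/5 = 1
(R ∧ P) ∧ (P → R) = 2/5 ∧ 1 = 2/5
(P ∧ P) ↔ ((R ∧ P) ∧ (P → R)) = 2/5 ↔ 2/5 = 1
((Q ↔ R) ∧ ~(R ↔ Q)) ∧ ((P ∧ P) ↔ ((R ∧ P) ∧ (P → R))) = 1/5 ∧ 1 = 1/5
P ∧ Q = 2/5 ∧ 3/5 = 2/5
P ∧ R = 2/5 ∧ 2/5 = 2/5
(P ∧ Q) ↔ (P ∧ R) = 2/5 ↔ 2/5 = 1
Q → P = 3/5 → 2/5 = 4/5
((P ∧ Q) ↔ (P ∧ R)) ↔ (Q → P) = 1 ↔ 4/5 = 4/5
R ∧ R = 2/5 ∧ 2/5 = 2/5
~R = ~2/5 = 3/5
(R ∧ R) ∧ ~R = 2/5 ∧ 3/5 = 2/5
(((P ∧ Q) ↔ (P ∧ R)) ↔ (Q → P)) ↔ ((R ∧ R) ∧ ~R) = 4/5 ↔ 2/5 = 3/5
(((Q ↔ R) ∧ ~(R ↔ Q)) ∧ ((P ∧ P) ↔ ((R ∧ P) ∧ (P → R)))) ↔ ((((P ∧ Q) ↔ (P ∧ R)) ↔ (Q → P)) ↔ ((R ∧ R) ∧ ~R)) = 1/5 ↔ 3/5 = 3/5
~R = ~2/5 = 3/5
P ↔ ~R = 2/5 ↔ 3/5 = 4/5
~R = ~2/5 = 3/5
(P ↔ ~R) ∧ ~R = 4/5 ∧ 3/5 = 3/5
~P = ~2/5 = 3/5
Q → ~P = 3/5 → 3/5 = 1
((P ↔ ~R) ∧ ~R) ↔ (Q → ~P) = 3/5 ↔ 1 = 3/5
~P = ~2/5 = 3/5
~P ↔ P = 3/5 ↔ 2/5 = 4/5
P ∧ Q = 2/5 ∧ 3/5 = 2/5
P ↔ (P ∧ Q) = 2/5 ↔ 2/5 = 1
(~P ↔ P) ∧ (P ↔ (P ∧ Q)) = 4/5 ∧ 1 = 4/5
(((P ↔ ~R) ∧ ~R) ↔ (Q → ~P)) → ((~P ↔ P) ∧ (P ↔ (P ∧ Q))) = 3/5 → 4/5 = 1
((((Q ↔ R) ∧ ~(R ↔ Q)) ∧ ((P ∧ P) ↔ ((R ∧ P) ∧ (P → R)))) ↔ ((((P ∧ Q) ↔ (P ∧ R)) ↔ (Q → P)) ↔ ((R ∧ R) ∧ ~R))) ∧ ((((P ↔ ~R) ∧ ~R) ↔ (Q → ~P)) → ((~P ↔ P) ∧ (P ↔ (P ∧ Q)))) = 3/5 ∧ 1 = 3/5

3/5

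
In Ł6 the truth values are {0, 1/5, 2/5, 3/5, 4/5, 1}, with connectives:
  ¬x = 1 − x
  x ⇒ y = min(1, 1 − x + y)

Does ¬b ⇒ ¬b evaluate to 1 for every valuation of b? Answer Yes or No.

Yes

b = 0 ↦ 1
b = 1/5 ↦ 1
b = 2/5 ↦ 1
b = 3/5 ↦ 1
b = 4/5 ↦ 1
b = 1 ↦ 1
Every assignment gives a value ≥ 1.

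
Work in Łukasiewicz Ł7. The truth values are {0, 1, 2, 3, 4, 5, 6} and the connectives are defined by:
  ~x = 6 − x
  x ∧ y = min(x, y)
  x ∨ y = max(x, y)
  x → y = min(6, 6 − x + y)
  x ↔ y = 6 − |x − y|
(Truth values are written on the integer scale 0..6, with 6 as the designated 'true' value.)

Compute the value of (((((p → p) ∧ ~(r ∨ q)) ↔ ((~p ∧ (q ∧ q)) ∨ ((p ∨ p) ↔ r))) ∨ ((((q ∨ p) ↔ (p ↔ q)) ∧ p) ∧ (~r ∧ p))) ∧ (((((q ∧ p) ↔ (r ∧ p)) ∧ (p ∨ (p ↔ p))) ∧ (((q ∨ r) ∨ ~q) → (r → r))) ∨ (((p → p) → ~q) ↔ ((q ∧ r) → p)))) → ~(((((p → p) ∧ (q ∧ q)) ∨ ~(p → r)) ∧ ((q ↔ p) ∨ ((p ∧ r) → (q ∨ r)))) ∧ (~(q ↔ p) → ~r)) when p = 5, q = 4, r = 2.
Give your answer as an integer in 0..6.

p → p = 5 → 5 = 6
r ∨ q = 2 ∨ 4 = 4
~(r ∨ q) = ~4 = 2
(p → p) ∧ ~(r ∨ q) = 6 ∧ 2 = 2
~p = ~5 = 1
q ∧ q = 4 ∧ 4 = 4
~p ∧ (q ∧ q) = 1 ∧ 4 = 1
p ∨ p = 5 ∨ 5 = 5
(p ∨ p) ↔ r = 5 ↔ 2 = 3
(~p ∧ (q ∧ q)) ∨ ((p ∨ p) ↔ r) = 1 ∨ 3 = 3
((p → p) ∧ ~(r ∨ q)) ↔ ((~p ∧ (q ∧ q)) ∨ ((p ∨ p) ↔ r)) = 2 ↔ 3 = 5
q ∨ p = 4 ∨ 5 = 5
p ↔ q = 5 ↔ 4 = 5
(q ∨ p) ↔ (p ↔ q) = 5 ↔ 5 = 6
((q ∨ p) ↔ (p ↔ q)) ∧ p = 6 ∧ 5 = 5
~r = ~2 = 4
~r ∧ p = 4 ∧ 5 = 4
(((q ∨ p) ↔ (p ↔ q)) ∧ p) ∧ (~r ∧ p) = 5 ∧ 4 = 4
(((p → p) ∧ ~(r ∨ q)) ↔ ((~p ∧ (q ∧ q)) ∨ ((p ∨ p) ↔ r))) ∨ ((((q ∨ p) ↔ (p ↔ q)) ∧ p) ∧ (~r ∧ p)) = 5 ∨ 4 = 5
q ∧ p = 4 ∧ 5 = 4
r ∧ p = 2 ∧ 5 = 2
(q ∧ p) ↔ (r ∧ p) = 4 ↔ 2 = 4
p ↔ p = 5 ↔ 5 = 6
p ∨ (p ↔ p) = 5 ∨ 6 = 6
((q ∧ p) ↔ (r ∧ p)) ∧ (p ∨ (p ↔ p)) = 4 ∧ 6 = 4
q ∨ r = 4 ∨ 2 = 4
~q = ~4 = 2
(q ∨ r) ∨ ~q = 4 ∨ 2 = 4
r → r = 2 → 2 = 6
((q ∨ r) ∨ ~q) → (r → r) = 4 → 6 = 6
(((q ∧ p) ↔ (r ∧ p)) ∧ (p ∨ (p ↔ p))) ∧ (((q ∨ r) ∨ ~q) → (r → r)) = 4 ∧ 6 = 4
p → p = 5 → 5 = 6
~q = ~4 = 2
(p → p) → ~q = 6 → 2 = 2
q ∧ r = 4 ∧ 2 = 2
(q ∧ r) → p = 2 → 5 = 6
((p → p) → ~q) ↔ ((q ∧ r) → p) = 2 ↔ 6 = 2
((((q ∧ p) ↔ (r ∧ p)) ∧ (p ∨ (p ↔ p))) ∧ (((q ∨ r) ∨ ~q) → (r → r))) ∨ (((p → p) → ~q) ↔ ((q ∧ r) → p)) = 4 ∨ 2 = 4
((((p → p) ∧ ~(r ∨ q)) ↔ ((~p ∧ (q ∧ q)) ∨ ((p ∨ p) ↔ r))) ∨ ((((q ∨ p) ↔ (p ↔ q)) ∧ p) ∧ (~r ∧ p))) ∧ (((((q ∧ p) ↔ (r ∧ p)) ∧ (p ∨ (p ↔ p))) ∧ (((q ∨ r) ∨ ~q) → (r → r))) ∨ (((p → p) → ~q) ↔ ((q ∧ r) → p))) = 5 ∧ 4 = 4
p → p = 5 → 5 = 6
q ∧ q = 4 ∧ 4 = 4
(p → p) ∧ (q ∧ q) = 6 ∧ 4 = 4
p → r = 5 → 2 = 3
~(p → r) = ~3 = 3
((p → p) ∧ (q ∧ q)) ∨ ~(p → r) = 4 ∨ 3 = 4
q ↔ p = 4 ↔ 5 = 5
p ∧ r = 5 ∧ 2 = 2
q ∨ r = 4 ∨ 2 = 4
(p ∧ r) → (q ∨ r) = 2 → 4 = 6
(q ↔ p) ∨ ((p ∧ r) → (q ∨ r)) = 5 ∨ 6 = 6
(((p → p) ∧ (q ∧ q)) ∨ ~(p → r)) ∧ ((q ↔ p) ∨ ((p ∧ r) → (q ∨ r))) = 4 ∧ 6 = 4
q ↔ p = 4 ↔ 5 = 5
~(q ↔ p) = ~5 = 1
~r = ~2 = 4
~(q ↔ p) → ~r = 1 → 4 = 6
((((p → p) ∧ (q ∧ q)) ∨ ~(p → r)) ∧ ((q ↔ p) ∨ ((p ∧ r) → (q ∨ r)))) ∧ (~(q ↔ p) → ~r) = 4 ∧ 6 = 4
~(((((p → p) ∧ (q ∧ q)) ∨ ~(p → r)) ∧ ((q ↔ p) ∨ ((p ∧ r) → (q ∨ r)))) ∧ (~(q ↔ p) → ~r)) = ~4 = 2
(((((p → p) ∧ ~(r ∨ q)) ↔ ((~p ∧ (q ∧ q)) ∨ ((p ∨ p) ↔ r))) ∨ ((((q ∨ p) ↔ (p ↔ q)) ∧ p) ∧ (~r ∧ p))) ∧ (((((q ∧ p) ↔ (r ∧ p)) ∧ (p ∨ (p ↔ p))) ∧ (((q ∨ r) ∨ ~q) → (r → r))) ∨ (((p → p) → ~q) ↔ ((q ∧ r) → p)))) → ~(((((p → p) ∧ (q ∧ q)) ∨ ~(p → r)) ∧ ((q ↔ p) ∨ ((p ∧ r) → (q ∨ r)))) ∧ (~(q ↔ p) → ~r)) = 4 → 2 = 4

4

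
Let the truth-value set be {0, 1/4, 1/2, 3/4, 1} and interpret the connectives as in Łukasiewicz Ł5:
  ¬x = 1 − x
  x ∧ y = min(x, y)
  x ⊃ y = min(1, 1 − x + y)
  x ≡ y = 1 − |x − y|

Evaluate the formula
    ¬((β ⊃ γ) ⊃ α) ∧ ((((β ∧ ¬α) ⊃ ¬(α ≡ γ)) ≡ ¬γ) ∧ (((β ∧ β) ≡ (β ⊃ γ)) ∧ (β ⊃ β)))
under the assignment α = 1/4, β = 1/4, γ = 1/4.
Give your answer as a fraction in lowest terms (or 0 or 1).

1/4

β ⊃ γ = 1/4 ⊃ 1/4 = 1
(β ⊃ γ) ⊃ α = 1 ⊃ 1/4 = 1/4
¬((β ⊃ γ) ⊃ α) = ¬1/4 = 3/4
¬α = ¬1/4 = 3/4
β ∧ ¬α = 1/4 ∧ 3/4 = 1/4
α ≡ γ = 1/4 ≡ 1/4 = 1
¬(α ≡ γ) = ¬1 = 0
(β ∧ ¬α) ⊃ ¬(α ≡ γ) = 1/4 ⊃ 0 = 3/4
¬γ = ¬1/4 = 3/4
((β ∧ ¬α) ⊃ ¬(α ≡ γ)) ≡ ¬γ = 3/4 ≡ 3/4 = 1
β ∧ β = 1/4 ∧ 1/4 = 1/4
β ⊃ γ = 1/4 ⊃ 1/4 = 1
(β ∧ β) ≡ (β ⊃ γ) = 1/4 ≡ 1 = 1/4
β ⊃ β = 1/4 ⊃ 1/4 = 1
((β ∧ β) ≡ (β ⊃ γ)) ∧ (β ⊃ β) = 1/4 ∧ 1 = 1/4
(((β ∧ ¬α) ⊃ ¬(α ≡ γ)) ≡ ¬γ) ∧ (((β ∧ β) ≡ (β ⊃ γ)) ∧ (β ⊃ β)) = 1 ∧ 1/4 = 1/4
¬((β ⊃ γ) ⊃ α) ∧ ((((β ∧ ¬α) ⊃ ¬(α ≡ γ)) ≡ ¬γ) ∧ (((β ∧ β) ≡ (β ⊃ γ)) ∧ (β ⊃ β))) = 3/4 ∧ 1/4 = 1/4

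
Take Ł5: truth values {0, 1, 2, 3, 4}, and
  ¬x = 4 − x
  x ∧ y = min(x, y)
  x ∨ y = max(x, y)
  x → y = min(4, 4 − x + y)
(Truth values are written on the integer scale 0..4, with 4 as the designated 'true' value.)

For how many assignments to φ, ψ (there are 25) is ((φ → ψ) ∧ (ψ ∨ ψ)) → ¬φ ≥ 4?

value 4: 15 assignments (counts)
value 3: 4 assignments
value 2: 3 assignments
value 1: 2 assignments
value 0: 1 assignment
So 15 of the 25 assignments meet the threshold.

15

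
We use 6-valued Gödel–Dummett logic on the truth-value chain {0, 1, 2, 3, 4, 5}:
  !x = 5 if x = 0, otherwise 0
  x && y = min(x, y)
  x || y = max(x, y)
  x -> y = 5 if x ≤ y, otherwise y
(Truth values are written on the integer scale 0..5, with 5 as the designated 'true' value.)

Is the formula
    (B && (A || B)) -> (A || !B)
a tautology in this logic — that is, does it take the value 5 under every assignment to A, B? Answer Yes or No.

No

Counterexample: take A = 0, B = 1.
A || B = 0 || 1 = 1
B && (A || B) = 1 && 1 = 1
!B = !1 = 0
A || !B = 0 || 0 = 0
(B && (A || B)) -> (A || !B) = 1 -> 0 = 0
This gives 0 ≠ 5.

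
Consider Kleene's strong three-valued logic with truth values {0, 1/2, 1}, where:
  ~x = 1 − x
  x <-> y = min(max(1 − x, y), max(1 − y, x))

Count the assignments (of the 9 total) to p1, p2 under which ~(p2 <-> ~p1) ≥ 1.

2

p1 = 0, p2 = 0 ↦ 1  ≥
p1 = 0, p2 = 1/2 ↦ 1/2  <
p1 = 0, p2 = 1 ↦ 0  <
p1 = 1/2, p2 = 0 ↦ 1/2  <
p1 = 1/2, p2 = 1/2 ↦ 1/2  <
p1 = 1/2, p2 = 1 ↦ 1/2  <
p1 = 1, p2 = 0 ↦ 0  <
p1 = 1, p2 = 1/2 ↦ 1/2  <
p1 = 1, p2 = 1 ↦ 1  ≥
So 2 of the 9 assignments meet the threshold.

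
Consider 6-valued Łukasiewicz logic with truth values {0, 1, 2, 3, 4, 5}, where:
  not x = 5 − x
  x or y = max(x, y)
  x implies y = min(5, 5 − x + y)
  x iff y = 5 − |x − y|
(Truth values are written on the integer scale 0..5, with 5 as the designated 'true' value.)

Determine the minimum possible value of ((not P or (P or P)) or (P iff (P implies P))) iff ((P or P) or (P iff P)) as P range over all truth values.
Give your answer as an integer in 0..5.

Take P = 2:
not P = not 2 = 3
P or P = 2 or 2 = 2
not P or (P or P) = 3 or 2 = 3
P implies P = 2 implies 2 = 5
P iff (P implies P) = 2 iff 5 = 2
(not P or (P or P)) or (P iff (P implies P)) = 3 or 2 = 3
P or P = 2 or 2 = 2
P iff P = 2 iff 2 = 5
(P or P) or (P iff P) = 2 or 5 = 5
((not P or (P or P)) or (P iff (P implies P))) iff ((P or P) or (P iff P)) = 3 iff 5 = 3
No assignment yields a value below 3, so this is the minimum.

3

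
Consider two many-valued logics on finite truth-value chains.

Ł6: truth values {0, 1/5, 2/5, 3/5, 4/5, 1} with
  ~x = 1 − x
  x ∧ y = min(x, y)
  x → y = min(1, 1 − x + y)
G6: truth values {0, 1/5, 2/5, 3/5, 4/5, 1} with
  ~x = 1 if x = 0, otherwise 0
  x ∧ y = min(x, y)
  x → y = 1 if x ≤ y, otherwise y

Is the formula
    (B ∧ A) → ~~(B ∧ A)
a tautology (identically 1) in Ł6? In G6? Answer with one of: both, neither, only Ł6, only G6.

In Ł6: every assignment gives 1 — tautology.
In G6: every assignment gives 1 — tautology.

both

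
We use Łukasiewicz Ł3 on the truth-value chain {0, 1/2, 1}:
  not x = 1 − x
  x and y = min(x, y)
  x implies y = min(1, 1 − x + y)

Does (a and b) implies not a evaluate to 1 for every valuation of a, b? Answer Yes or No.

No

Counterexample: take a = 1, b = 1/2.
a and b = 1 and 1/2 = 1/2
not a = not 1 = 0
(a and b) implies not a = 1/2 implies 0 = 1/2
This gives 1/2 ≠ 1.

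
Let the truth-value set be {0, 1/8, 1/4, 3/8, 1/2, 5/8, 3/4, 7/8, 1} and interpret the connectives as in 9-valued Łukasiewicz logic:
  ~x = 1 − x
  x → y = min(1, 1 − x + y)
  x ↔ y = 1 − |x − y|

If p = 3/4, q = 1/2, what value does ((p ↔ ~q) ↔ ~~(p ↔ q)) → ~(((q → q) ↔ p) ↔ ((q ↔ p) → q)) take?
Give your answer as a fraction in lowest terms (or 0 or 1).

~q = ~1/2 = 1/2
p ↔ ~q = 3/4 ↔ 1/2 = 3/4
p ↔ q = 3/4 ↔ 1/2 = 3/4
~(p ↔ q) = ~3/4 = 1/4
~~(p ↔ q) = ~1/4 = 3/4
(p ↔ ~q) ↔ ~~(p ↔ q) = 3/4 ↔ 3/4 = 1
q → q = 1/2 → 1/2 = 1
(q → q) ↔ p = 1 ↔ 3/4 = 3/4
q ↔ p = 1/2 ↔ 3/4 = 3/4
(q ↔ p) → q = 3/4 → 1/2 = 3/4
((q → q) ↔ p) ↔ ((q ↔ p) → q) = 3/4 ↔ 3/4 = 1
~(((q → q) ↔ p) ↔ ((q ↔ p) → q)) = ~1 = 0
((p ↔ ~q) ↔ ~~(p ↔ q)) → ~(((q → q) ↔ p) ↔ ((q ↔ p) → q)) = 1 → 0 = 0

0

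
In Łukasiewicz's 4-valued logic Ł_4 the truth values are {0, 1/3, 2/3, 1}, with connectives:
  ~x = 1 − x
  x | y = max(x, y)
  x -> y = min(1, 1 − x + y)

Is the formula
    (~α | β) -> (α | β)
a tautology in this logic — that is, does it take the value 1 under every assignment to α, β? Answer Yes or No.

Counterexample: take α = 0, β = 0.
~α = ~0 = 1
~α | β = 1 | 0 = 1
α | β = 0 | 0 = 0
(~α | β) -> (α | β) = 1 -> 0 = 0
This gives 0 ≠ 1.

No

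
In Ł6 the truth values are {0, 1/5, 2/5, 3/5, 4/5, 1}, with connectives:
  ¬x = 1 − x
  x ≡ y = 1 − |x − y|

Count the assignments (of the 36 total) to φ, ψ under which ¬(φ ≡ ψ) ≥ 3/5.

value 1: 2 assignments (counts)
value 4/5: 4 assignments (counts)
value 3/5: 6 assignments (counts)
value 2/5: 8 assignments
value 1/5: 10 assignments
value 0: 6 assignments
So 12 of the 36 assignments meet the threshold.

12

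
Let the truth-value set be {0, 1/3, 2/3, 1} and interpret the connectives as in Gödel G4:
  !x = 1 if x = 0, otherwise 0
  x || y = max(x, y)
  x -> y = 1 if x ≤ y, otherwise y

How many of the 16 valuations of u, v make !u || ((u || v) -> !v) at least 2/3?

u = 0, v = 0 ↦ 1  ≥
u = 0, v = 1/3 ↦ 1  ≥
u = 0, v = 2/3 ↦ 1  ≥
u = 0, v = 1 ↦ 1  ≥
u = 1/3, v = 0 ↦ 1  ≥
u = 1/3, v = 1/3 ↦ 0  <
u = 1/3, v = 2/3 ↦ 0  <
u = 1/3, v = 1 ↦ 0  <
u = 2/3, v = 0 ↦ 1  ≥
u = 2/3, v = 1/3 ↦ 0  <
u = 2/3, v = 2/3 ↦ 0  <
u = 2/3, v = 1 ↦ 0  <
u = 1, v = 0 ↦ 1  ≥
u = 1, v = 1/3 ↦ 0  <
u = 1, v = 2/3 ↦ 0  <
u = 1, v = 1 ↦ 0  <
So 7 of the 16 assignments meet the threshold.

7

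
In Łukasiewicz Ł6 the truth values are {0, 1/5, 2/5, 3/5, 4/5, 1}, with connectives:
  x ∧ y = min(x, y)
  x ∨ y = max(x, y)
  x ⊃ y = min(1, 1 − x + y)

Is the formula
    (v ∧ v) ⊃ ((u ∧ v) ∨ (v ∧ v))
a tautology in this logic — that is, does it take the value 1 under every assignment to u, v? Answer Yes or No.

Yes

At u = 4/5, v = 3/5, for instance:
v ∧ v = 3/5 ∧ 3/5 = 3/5
u ∧ v = 4/5 ∧ 3/5 = 3/5
(u ∧ v) ∨ (v ∧ v) = 3/5 ∨ 3/5 = 3/5
(v ∧ v) ⊃ ((u ∧ v) ∨ (v ∧ v)) = 3/5 ⊃ 3/5 = 1
and checking the remaining 35 assignments likewise gives ≥ 1 in every case.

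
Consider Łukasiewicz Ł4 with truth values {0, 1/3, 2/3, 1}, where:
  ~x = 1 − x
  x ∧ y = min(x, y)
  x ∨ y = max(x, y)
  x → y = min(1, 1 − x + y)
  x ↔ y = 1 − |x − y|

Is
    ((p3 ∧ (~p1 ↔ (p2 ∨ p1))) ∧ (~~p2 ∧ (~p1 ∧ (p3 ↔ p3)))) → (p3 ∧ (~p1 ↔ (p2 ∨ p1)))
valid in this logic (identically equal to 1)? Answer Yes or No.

At p1 = 2/3, p2 = 0, p3 = 2/3, for instance:
~p1 = ~2/3 = 1/3
p2 ∨ p1 = 0 ∨ 2/3 = 2/3
~p1 ↔ (p2 ∨ p1) = 1/3 ↔ 2/3 = 2/3
p3 ∧ (~p1 ↔ (p2 ∨ p1)) = 2/3 ∧ 2/3 = 2/3
~p2 = ~0 = 1
~~p2 = ~1 = 0
~p1 = ~2/3 = 1/3
p3 ↔ p3 = 2/3 ↔ 2/3 = 1
~p1 ∧ (p3 ↔ p3) = 1/3 ∧ 1 = 1/3
~~p2 ∧ (~p1 ∧ (p3 ↔ p3)) = 0 ∧ 1/3 = 0
(p3 ∧ (~p1 ↔ (p2 ∨ p1))) ∧ (~~p2 ∧ (~p1 ∧ (p3 ↔ p3))) = 2/3 ∧ 0 = 0
((p3 ∧ (~p1 ↔ (p2 ∨ p1))) ∧ (~~p2 ∧ (~p1 ∧ (p3 ↔ p3)))) → (p3 ∧ (~p1 ↔ (p2 ∨ p1))) = 0 → 2/3 = 1
and checking the remaining 63 assignments likewise gives ≥ 1 in every case.

Yes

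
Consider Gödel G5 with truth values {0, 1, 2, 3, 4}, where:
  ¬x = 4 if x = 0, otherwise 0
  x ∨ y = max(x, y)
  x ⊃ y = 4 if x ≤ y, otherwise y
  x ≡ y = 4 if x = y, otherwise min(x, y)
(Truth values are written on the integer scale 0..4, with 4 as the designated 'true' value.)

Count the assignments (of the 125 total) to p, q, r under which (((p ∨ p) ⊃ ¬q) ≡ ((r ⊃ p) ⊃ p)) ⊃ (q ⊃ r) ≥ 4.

119

value 4: 119 assignments (counts)
value 3: 1 assignment
value 2: 2 assignments
value 1: 3 assignments
So 119 of the 125 assignments meet the threshold.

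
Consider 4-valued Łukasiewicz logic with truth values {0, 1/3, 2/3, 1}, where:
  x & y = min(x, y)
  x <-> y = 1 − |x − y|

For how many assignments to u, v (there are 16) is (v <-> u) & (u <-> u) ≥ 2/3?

u = 0, v = 0 ↦ 1  ≥
u = 0, v = 1/3 ↦ 2/3  ≥
u = 0, v = 2/3 ↦ 1/3  <
u = 0, v = 1 ↦ 0  <
u = 1/3, v = 0 ↦ 2/3  ≥
u = 1/3, v = 1/3 ↦ 1  ≥
u = 1/3, v = 2/3 ↦ 2/3  ≥
u = 1/3, v = 1 ↦ 1/3  <
u = 2/3, v = 0 ↦ 1/3  <
u = 2/3, v = 1/3 ↦ 2/3  ≥
u = 2/3, v = 2/3 ↦ 1  ≥
u = 2/3, v = 1 ↦ 2/3  ≥
u = 1, v = 0 ↦ 0  <
u = 1, v = 1/3 ↦ 1/3  <
u = 1, v = 2/3 ↦ 2/3  ≥
u = 1, v = 1 ↦ 1  ≥
So 10 of the 16 assignments meet the threshold.

10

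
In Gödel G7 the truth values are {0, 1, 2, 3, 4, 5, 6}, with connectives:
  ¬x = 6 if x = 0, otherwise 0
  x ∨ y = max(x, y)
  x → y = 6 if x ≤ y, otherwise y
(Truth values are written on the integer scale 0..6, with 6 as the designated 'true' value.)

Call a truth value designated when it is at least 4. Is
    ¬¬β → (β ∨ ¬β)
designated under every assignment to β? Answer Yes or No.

No

Counterexample: take β = 1.
¬β = ¬1 = 0
¬¬β = ¬0 = 6
¬β = ¬1 = 0
β ∨ ¬β = 1 ∨ 0 = 1
¬¬β → (β ∨ ¬β) = 6 → 1 = 1
This gives 1, which is below 4.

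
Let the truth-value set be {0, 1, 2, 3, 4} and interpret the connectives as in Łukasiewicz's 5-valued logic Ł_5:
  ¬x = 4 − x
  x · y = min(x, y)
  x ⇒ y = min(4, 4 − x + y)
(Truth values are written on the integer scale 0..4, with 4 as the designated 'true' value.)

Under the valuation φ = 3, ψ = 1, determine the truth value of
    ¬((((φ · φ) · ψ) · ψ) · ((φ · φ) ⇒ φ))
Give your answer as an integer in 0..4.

3

φ · φ = 3 · 3 = 3
(φ · φ) · ψ = 3 · 1 = 1
((φ · φ) · ψ) · ψ = 1 · 1 = 1
φ · φ = 3 · 3 = 3
(φ · φ) ⇒ φ = 3 ⇒ 3 = 4
(((φ · φ) · ψ) · ψ) · ((φ · φ) ⇒ φ) = 1 · 4 = 1
¬((((φ · φ) · ψ) · ψ) · ((φ · φ) ⇒ φ)) = ¬1 = 3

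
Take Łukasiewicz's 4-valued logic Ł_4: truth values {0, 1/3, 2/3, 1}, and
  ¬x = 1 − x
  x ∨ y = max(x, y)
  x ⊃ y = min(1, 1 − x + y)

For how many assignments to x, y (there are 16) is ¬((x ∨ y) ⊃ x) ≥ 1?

1

x = 0, y = 0 ↦ 0  <
x = 0, y = 1/3 ↦ 1/3  <
x = 0, y = 2/3 ↦ 2/3  <
x = 0, y = 1 ↦ 1  ≥
x = 1/3, y = 0 ↦ 0  <
x = 1/3, y = 1/3 ↦ 0  <
x = 1/3, y = 2/3 ↦ 1/3  <
x = 1/3, y = 1 ↦ 2/3  <
x = 2/3, y = 0 ↦ 0  <
x = 2/3, y = 1/3 ↦ 0  <
x = 2/3, y = 2/3 ↦ 0  <
x = 2/3, y = 1 ↦ 1/3  <
x = 1, y = 0 ↦ 0  <
x = 1, y = 1/3 ↦ 0  <
x = 1, y = 2/3 ↦ 0  <
x = 1, y = 1 ↦ 0  <
So 1 of the 16 assignments meets the threshold.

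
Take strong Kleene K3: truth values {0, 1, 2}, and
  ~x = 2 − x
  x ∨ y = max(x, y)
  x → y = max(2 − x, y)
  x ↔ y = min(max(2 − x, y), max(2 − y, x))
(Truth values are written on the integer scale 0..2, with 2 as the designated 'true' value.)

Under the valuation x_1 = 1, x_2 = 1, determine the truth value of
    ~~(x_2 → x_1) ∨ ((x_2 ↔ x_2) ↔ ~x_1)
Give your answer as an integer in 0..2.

1

x_2 → x_1 = 1 → 1 = 1
~(x_2 → x_1) = ~1 = 1
~~(x_2 → x_1) = ~1 = 1
x_2 ↔ x_2 = 1 ↔ 1 = 1
~x_1 = ~1 = 1
(x_2 ↔ x_2) ↔ ~x_1 = 1 ↔ 1 = 1
~~(x_2 → x_1) ∨ ((x_2 ↔ x_2) ↔ ~x_1) = 1 ∨ 1 = 1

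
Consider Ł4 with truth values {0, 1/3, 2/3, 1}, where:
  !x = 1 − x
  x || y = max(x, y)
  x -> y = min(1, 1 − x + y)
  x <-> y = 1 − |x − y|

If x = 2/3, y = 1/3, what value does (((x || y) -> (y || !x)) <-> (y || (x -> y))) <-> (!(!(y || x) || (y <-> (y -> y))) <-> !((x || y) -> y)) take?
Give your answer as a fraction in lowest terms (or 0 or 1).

2/3

x || y = 2/3 || 1/3 = 2/3
!x = !2/3 = 1/3
y || !x = 1/3 || 1/3 = 1/3
(x || y) -> (y || !x) = 2/3 -> 1/3 = 2/3
x -> y = 2/3 -> 1/3 = 2/3
y || (x -> y) = 1/3 || 2/3 = 2/3
((x || y) -> (y || !x)) <-> (y || (x -> y)) = 2/3 <-> 2/3 = 1
y || x = 1/3 || 2/3 = 2/3
!(y || x) = !2/3 = 1/3
y -> y = 1/3 -> 1/3 = 1
y <-> (y -> y) = 1/3 <-> 1 = 1/3
!(y || x) || (y <-> (y -> y)) = 1/3 || 1/3 = 1/3
!(!(y || x) || (y <-> (y -> y))) = !1/3 = 2/3
x || y = 2/3 || 1/3 = 2/3
(x || y) -> y = 2/3 -> 1/3 = 2/3
!((x || y) -> y) = !2/3 = 1/3
!(!(y || x) || (y <-> (y -> y))) <-> !((x || y) -> y) = 2/3 <-> 1/3 = 2/3
(((x || y) -> (y || !x)) <-> (y || (x -> y))) <-> (!(!(y || x) || (y <-> (y -> y))) <-> !((x || y) -> y)) = 1 <-> 2/3 = 2/3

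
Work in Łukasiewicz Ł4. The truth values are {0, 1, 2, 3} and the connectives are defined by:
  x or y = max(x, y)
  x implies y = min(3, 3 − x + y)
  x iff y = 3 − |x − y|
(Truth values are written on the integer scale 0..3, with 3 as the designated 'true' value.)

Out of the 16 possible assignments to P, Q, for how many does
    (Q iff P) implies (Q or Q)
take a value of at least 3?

9

P = 0, Q = 0 ↦ 0  <
P = 0, Q = 1 ↦ 2  <
P = 0, Q = 2 ↦ 3  ≥
P = 0, Q = 3 ↦ 3  ≥
P = 1, Q = 0 ↦ 1  <
P = 1, Q = 1 ↦ 1  <
P = 1, Q = 2 ↦ 3  ≥
P = 1, Q = 3 ↦ 3  ≥
P = 2, Q = 0 ↦ 2  <
P = 2, Q = 1 ↦ 2  <
P = 2, Q = 2 ↦ 2  <
P = 2, Q = 3 ↦ 3  ≥
P = 3, Q = 0 ↦ 3  ≥
P = 3, Q = 1 ↦ 3  ≥
P = 3, Q = 2 ↦ 3  ≥
P = 3, Q = 3 ↦ 3  ≥
So 9 of the 16 assignments meet the threshold.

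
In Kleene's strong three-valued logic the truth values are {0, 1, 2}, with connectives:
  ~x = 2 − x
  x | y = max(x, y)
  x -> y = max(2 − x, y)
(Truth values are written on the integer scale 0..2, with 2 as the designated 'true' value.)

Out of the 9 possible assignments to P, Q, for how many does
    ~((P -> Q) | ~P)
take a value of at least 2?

1

P = 0, Q = 0 ↦ 0  <
P = 0, Q = 1 ↦ 0  <
P = 0, Q = 2 ↦ 0  <
P = 1, Q = 0 ↦ 1  <
P = 1, Q = 1 ↦ 1  <
P = 1, Q = 2 ↦ 0  <
P = 2, Q = 0 ↦ 2  ≥
P = 2, Q = 1 ↦ 1  <
P = 2, Q = 2 ↦ 0  <
So 1 of the 9 assignments meets the threshold.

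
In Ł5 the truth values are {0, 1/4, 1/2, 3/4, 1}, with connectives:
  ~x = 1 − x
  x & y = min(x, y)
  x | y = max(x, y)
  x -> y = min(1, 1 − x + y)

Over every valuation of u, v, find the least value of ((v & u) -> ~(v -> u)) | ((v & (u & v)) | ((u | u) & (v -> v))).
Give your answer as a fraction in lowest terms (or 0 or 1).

Take u = 1/2, v = 1/2:
v & u = 1/2 & 1/2 = 1/2
v -> u = 1/2 -> 1/2 = 1
~(v -> u) = ~1 = 0
(v & u) -> ~(v -> u) = 1/2 -> 0 = 1/2
u & v = 1/2 & 1/2 = 1/2
v & (u & v) = 1/2 & 1/2 = 1/2
u | u = 1/2 | 1/2 = 1/2
v -> v = 1/2 -> 1/2 = 1
(u | u) & (v -> v) = 1/2 & 1 = 1/2
(v & (u & v)) | ((u | u) & (v -> v)) = 1/2 | 1/2 = 1/2
((v & u) -> ~(v -> u)) | ((v & (u & v)) | ((u | u) & (v -> v))) = 1/2 | 1/2 = 1/2
No assignment yields a value below 1/2, so this is the minimum.

1/2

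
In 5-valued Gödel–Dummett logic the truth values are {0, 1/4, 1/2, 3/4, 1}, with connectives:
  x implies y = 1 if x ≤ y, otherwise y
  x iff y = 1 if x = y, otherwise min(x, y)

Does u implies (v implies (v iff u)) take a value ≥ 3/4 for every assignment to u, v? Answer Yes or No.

At u = 1, v = 3/4, for instance:
v iff u = 3/4 iff 1 = 3/4
v implies (v iff u) = 3/4 implies 3/4 = 1
u implies (v implies (v iff u)) = 1 implies 1 = 1
and checking the remaining 24 assignments likewise gives ≥ 3/4 in every case.

Yes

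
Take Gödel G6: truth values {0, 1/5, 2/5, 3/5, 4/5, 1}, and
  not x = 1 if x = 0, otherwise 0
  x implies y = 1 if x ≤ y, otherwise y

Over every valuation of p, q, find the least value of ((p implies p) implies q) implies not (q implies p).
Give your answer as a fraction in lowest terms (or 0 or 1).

Take p = 1/5, q = 1/5:
p implies p = 1/5 implies 1/5 = 1
(p implies p) implies q = 1 implies 1/5 = 1/5
q implies p = 1/5 implies 1/5 = 1
not (q implies p) = not 1 = 0
((p implies p) implies q) implies not (q implies p) = 1/5 implies 0 = 0
No assignment yields a value below 0, so this is the minimum.

0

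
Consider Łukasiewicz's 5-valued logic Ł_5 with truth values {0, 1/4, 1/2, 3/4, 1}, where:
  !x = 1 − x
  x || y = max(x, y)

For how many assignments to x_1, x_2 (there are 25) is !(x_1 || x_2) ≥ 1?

1

value 1: 1 assignment (counts)
value 3/4: 3 assignments
value 1/2: 5 assignments
value 1/4: 7 assignments
value 0: 9 assignments
So 1 of the 25 assignments meets the threshold.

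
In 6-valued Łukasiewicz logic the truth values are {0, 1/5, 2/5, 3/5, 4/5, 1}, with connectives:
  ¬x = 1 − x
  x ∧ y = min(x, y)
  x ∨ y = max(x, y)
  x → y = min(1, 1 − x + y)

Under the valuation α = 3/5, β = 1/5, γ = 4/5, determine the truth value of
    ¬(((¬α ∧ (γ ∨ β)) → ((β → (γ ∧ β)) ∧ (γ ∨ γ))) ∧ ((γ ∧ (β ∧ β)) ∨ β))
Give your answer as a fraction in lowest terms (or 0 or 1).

4/5

¬α = ¬3/5 = 2/5
γ ∨ β = 4/5 ∨ 1/5 = 4/5
¬α ∧ (γ ∨ β) = 2/5 ∧ 4/5 = 2/5
γ ∧ β = 4/5 ∧ 1/5 = 1/5
β → (γ ∧ β) = 1/5 → 1/5 = 1
γ ∨ γ = 4/5 ∨ 4/5 = 4/5
(β → (γ ∧ β)) ∧ (γ ∨ γ) = 1 ∧ 4/5 = 4/5
(¬α ∧ (γ ∨ β)) → ((β → (γ ∧ β)) ∧ (γ ∨ γ)) = 2/5 → 4/5 = 1
β ∧ β = 1/5 ∧ 1/5 = 1/5
γ ∧ (β ∧ β) = 4/5 ∧ 1/5 = 1/5
(γ ∧ (β ∧ β)) ∨ β = 1/5 ∨ 1/5 = 1/5
((¬α ∧ (γ ∨ β)) → ((β → (γ ∧ β)) ∧ (γ ∨ γ))) ∧ ((γ ∧ (β ∧ β)) ∨ β) = 1 ∧ 1/5 = 1/5
¬(((¬α ∧ (γ ∨ β)) → ((β → (γ ∧ β)) ∧ (γ ∨ γ))) ∧ ((γ ∧ (β ∧ β)) ∨ β)) = ¬1/5 = 4/5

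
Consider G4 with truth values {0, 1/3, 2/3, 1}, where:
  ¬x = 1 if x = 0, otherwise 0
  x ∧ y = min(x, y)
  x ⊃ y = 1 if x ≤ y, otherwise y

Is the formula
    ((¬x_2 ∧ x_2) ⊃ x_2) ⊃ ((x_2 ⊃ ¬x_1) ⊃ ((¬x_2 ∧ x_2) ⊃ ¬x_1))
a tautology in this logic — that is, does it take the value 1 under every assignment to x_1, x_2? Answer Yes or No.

Yes

x_1 = 0, x_2 = 0 ↦ 1
x_1 = 0, x_2 = 1/3 ↦ 1
x_1 = 0, x_2 = 2/3 ↦ 1
x_1 = 0, x_2 = 1 ↦ 1
x_1 = 1/3, x_2 = 0 ↦ 1
x_1 = 1/3, x_2 = 1/3 ↦ 1
x_1 = 1/3, x_2 = 2/3 ↦ 1
x_1 = 1/3, x_2 = 1 ↦ 1
x_1 = 2/3, x_2 = 0 ↦ 1
x_1 = 2/3, x_2 = 1/3 ↦ 1
x_1 = 2/3, x_2 = 2/3 ↦ 1
x_1 = 2/3, x_2 = 1 ↦ 1
x_1 = 1, x_2 = 0 ↦ 1
x_1 = 1, x_2 = 1/3 ↦ 1
x_1 = 1, x_2 = 2/3 ↦ 1
x_1 = 1, x_2 = 1 ↦ 1
Every assignment gives a value ≥ 1.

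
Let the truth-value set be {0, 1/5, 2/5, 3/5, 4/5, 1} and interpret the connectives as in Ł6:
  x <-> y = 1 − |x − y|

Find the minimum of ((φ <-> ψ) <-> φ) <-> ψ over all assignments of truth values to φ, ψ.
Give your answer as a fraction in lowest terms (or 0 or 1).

Take φ = 2/5, ψ = 0:
φ <-> ψ = 2/5 <-> 0 = 3/5
(φ <-> ψ) <-> φ = 3/5 <-> 2/5 = 4/5
((φ <-> ψ) <-> φ) <-> ψ = 4/5 <-> 0 = 1/5
No assignment yields a value below 1/5, so this is the minimum.

1/5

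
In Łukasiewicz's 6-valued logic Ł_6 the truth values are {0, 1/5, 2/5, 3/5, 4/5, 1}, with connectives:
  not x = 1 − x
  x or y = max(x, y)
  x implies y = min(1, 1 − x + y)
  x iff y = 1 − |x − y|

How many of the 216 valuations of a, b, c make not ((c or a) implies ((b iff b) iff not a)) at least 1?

value 1: 36 assignments (counts)
value 4/5: 6 assignments
value 3/5: 36 assignments
value 2/5: 12 assignments
value 1/5: 36 assignments
value 0: 90 assignments
So 36 of the 216 assignments meet the threshold.

36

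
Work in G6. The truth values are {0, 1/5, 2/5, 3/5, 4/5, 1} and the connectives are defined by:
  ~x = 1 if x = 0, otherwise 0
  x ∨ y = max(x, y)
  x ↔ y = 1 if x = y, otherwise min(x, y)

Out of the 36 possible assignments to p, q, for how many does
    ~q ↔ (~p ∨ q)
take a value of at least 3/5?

1

value 1: 1 assignment (counts)
value 0: 35 assignments
So 1 of the 36 assignments meets the threshold.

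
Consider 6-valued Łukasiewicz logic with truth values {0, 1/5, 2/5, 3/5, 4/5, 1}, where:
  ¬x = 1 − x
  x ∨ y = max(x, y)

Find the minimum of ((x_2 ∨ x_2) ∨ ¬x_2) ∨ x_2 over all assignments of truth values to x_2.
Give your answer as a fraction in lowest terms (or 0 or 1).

3/5

Take x_2 = 2/5:
x_2 ∨ x_2 = 2/5 ∨ 2/5 = 2/5
¬x_2 = ¬2/5 = 3/5
(x_2 ∨ x_2) ∨ ¬x_2 = 2/5 ∨ 3/5 = 3/5
((x_2 ∨ x_2) ∨ ¬x_2) ∨ x_2 = 3/5 ∨ 2/5 = 3/5
No assignment yields a value below 3/5, so this is the minimum.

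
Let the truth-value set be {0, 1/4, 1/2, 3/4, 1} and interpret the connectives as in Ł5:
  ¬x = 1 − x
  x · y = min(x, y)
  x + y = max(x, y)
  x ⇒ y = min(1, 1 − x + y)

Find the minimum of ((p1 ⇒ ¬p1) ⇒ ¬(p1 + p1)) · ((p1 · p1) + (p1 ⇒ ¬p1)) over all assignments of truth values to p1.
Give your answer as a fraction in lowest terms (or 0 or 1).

Take p1 = 1/2:
¬p1 = ¬1/2 = 1/2
p1 ⇒ ¬p1 = 1/2 ⇒ 1/2 = 1
p1 + p1 = 1/2 + 1/2 = 1/2
¬(p1 + p1) = ¬1/2 = 1/2
(p1 ⇒ ¬p1) ⇒ ¬(p1 + p1) = 1 ⇒ 1/2 = 1/2
p1 · p1 = 1/2 · 1/2 = 1/2
¬p1 = ¬1/2 = 1/2
p1 ⇒ ¬p1 = 1/2 ⇒ 1/2 = 1
(p1 · p1) + (p1 ⇒ ¬p1) = 1/2 + 1 = 1
((p1 ⇒ ¬p1) ⇒ ¬(p1 + p1)) · ((p1 · p1) + (p1 ⇒ ¬p1)) = 1/2 · 1 = 1/2
No assignment yields a value below 1/2, so this is the minimum.

1/2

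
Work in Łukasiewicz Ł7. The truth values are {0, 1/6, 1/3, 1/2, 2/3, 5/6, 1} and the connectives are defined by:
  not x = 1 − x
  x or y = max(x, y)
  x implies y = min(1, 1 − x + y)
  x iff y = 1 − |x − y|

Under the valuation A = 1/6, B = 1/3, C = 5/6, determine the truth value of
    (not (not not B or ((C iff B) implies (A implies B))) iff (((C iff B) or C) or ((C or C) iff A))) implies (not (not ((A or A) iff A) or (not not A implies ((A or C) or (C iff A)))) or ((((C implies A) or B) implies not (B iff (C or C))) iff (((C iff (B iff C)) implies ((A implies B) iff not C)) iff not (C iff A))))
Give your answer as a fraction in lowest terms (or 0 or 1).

not B = not 1/3 = 2/3
not not B = not 2/3 = 1/3
C iff B = 5/6 iff 1/3 = 1/2
A implies B = 1/6 implies 1/3 = 1
(C iff B) implies (A implies B) = 1/2 implies 1 = 1
not not B or ((C iff B) implies (A implies B)) = 1/3 or 1 = 1
not (not not B or ((C iff B) implies (A implies B))) = not 1 = 0
C iff B = 5/6 iff 1/3 = 1/2
(C iff B) or C = 1/2 or 5/6 = 5/6
C or C = 5/6 or 5/6 = 5/6
(C or C) iff A = 5/6 iff 1/6 = 1/3
((C iff B) or C) or ((C or C) iff A) = 5/6 or 1/3 = 5/6
not (not not B or ((C iff B) implies (A implies B))) iff (((C iff B) or C) or ((C or C) iff A)) = 0 iff 5/6 = 1/6
A or A = 1/6 or 1/6 = 1/6
(A or A) iff A = 1/6 iff 1/6 = 1
not ((A or A) iff A) = not 1 = 0
not A = not 1/6 = 5/6
not not A = not 5/6 = 1/6
A or C = 1/6 or 5/6 = 5/6
C iff A = 5/6 iff 1/6 = 1/3
(A or C) or (C iff A) = 5/6 or 1/3 = 5/6
not not A implies ((A or C) or (C iff A)) = 1/6 implies 5/6 = 1
not ((A or A) iff A) or (not not A implies ((A or C) or (C iff A))) = 0 or 1 = 1
not (not ((A or A) iff A) or (not not A implies ((A or C) or (C iff A)))) = not 1 = 0
C implies A = 5/6 implies 1/6 = 1/3
(C implies A) or B = 1/3 or 1/3 = 1/3
C or C = 5/6 or 5/6 = 5/6
B iff (C or C) = 1/3 iff 5/6 = 1/2
not (B iff (C or C)) = not 1/2 = 1/2
((C implies A) or B) implies not (B iff (C or C)) = 1/3 implies 1/2 = 1
B iff C = 1/3 iff 5/6 = 1/2
C iff (B iff C) = 5/6 iff 1/2 = 2/3
A implies B = 1/6 implies 1/3 = 1
not C = not 5/6 = 1/6
(A implies B) iff not C = 1 iff 1/6 = 1/6
(C iff (B iff C)) implies ((A implies B) iff not C) = 2/3 implies 1/6 = 1/2
C iff A = 5/6 iff 1/6 = 1/3
not (C iff A) = not 1/3 = 2/3
((C iff (B iff C)) implies ((A implies B) iff not C)) iff not (C iff A) = 1/2 iff 2/3 = 5/6
(((C implies A) or B) implies not (B iff (C or C))) iff (((C iff (B iff C)) implies ((A implies B) iff not C)) iff not (C iff A)) = 1 iff 5/6 = 5/6
not (not ((A or A) iff A) or (not not A implies ((A or C) or (C iff A)))) or ((((C implies A) or B) implies not (B iff (C or C))) iff (((C iff (B iff C)) implies ((A implies B) iff not C)) iff not (C iff A))) = 0 or 5/6 = 5/6
(not (not not B or ((C iff B) implies (A implies B))) iff (((C iff B) or C) or ((C or C) iff A))) implies (not (not ((A or A) iff A) or (not not A implies ((A or C) or (C iff A)))) or ((((C implies A) or B) implies not (B iff (C or C))) iff (((C iff (B iff C)) implies ((A implies B) iff not C)) iff not (C iff A)))) = 1/6 implies 5/6 = 1

1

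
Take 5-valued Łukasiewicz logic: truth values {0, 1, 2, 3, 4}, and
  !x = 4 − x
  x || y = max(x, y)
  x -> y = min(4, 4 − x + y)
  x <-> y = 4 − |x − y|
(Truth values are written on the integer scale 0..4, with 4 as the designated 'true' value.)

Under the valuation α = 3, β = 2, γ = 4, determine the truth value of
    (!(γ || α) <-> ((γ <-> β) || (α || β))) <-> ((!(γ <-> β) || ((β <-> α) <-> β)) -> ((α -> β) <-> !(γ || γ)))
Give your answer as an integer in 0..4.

3

γ || α = 4 || 3 = 4
!(γ || α) = !4 = 0
γ <-> β = 4 <-> 2 = 2
α || β = 3 || 2 = 3
(γ <-> β) || (α || β) = 2 || 3 = 3
!(γ || α) <-> ((γ <-> β) || (α || β)) = 0 <-> 3 = 1
γ <-> β = 4 <-> 2 = 2
!(γ <-> β) = !2 = 2
β <-> α = 2 <-> 3 = 3
(β <-> α) <-> β = 3 <-> 2 = 3
!(γ <-> β) || ((β <-> α) <-> β) = 2 || 3 = 3
α -> β = 3 -> 2 = 3
γ || γ = 4 || 4 = 4
!(γ || γ) = !4 = 0
(α -> β) <-> !(γ || γ) = 3 <-> 0 = 1
(!(γ <-> β) || ((β <-> α) <-> β)) -> ((α -> β) <-> !(γ || γ)) = 3 -> 1 = 2
(!(γ || α) <-> ((γ <-> β) || (α || β))) <-> ((!(γ <-> β) || ((β <-> α) <-> β)) -> ((α -> β) <-> !(γ || γ))) = 1 <-> 2 = 3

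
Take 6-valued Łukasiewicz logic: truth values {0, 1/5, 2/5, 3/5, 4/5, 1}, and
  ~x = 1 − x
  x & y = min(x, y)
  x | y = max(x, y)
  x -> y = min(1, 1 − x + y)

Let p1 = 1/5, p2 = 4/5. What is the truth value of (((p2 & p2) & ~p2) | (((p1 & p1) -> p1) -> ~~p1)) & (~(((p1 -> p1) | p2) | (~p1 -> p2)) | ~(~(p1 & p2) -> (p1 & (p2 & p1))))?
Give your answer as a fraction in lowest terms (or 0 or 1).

1/5

p2 & p2 = 4/5 & 4/5 = 4/5
~p2 = ~4/5 = 1/5
(p2 & p2) & ~p2 = 4/5 & 1/5 = 1/5
p1 & p1 = 1/5 & 1/5 = 1/5
(p1 & p1) -> p1 = 1/5 -> 1/5 = 1
~p1 = ~1/5 = 4/5
~~p1 = ~4/5 = 1/5
((p1 & p1) -> p1) -> ~~p1 = 1 -> 1/5 = 1/5
((p2 & p2) & ~p2) | (((p1 & p1) -> p1) -> ~~p1) = 1/5 | 1/5 = 1/5
p1 -> p1 = 1/5 -> 1/5 = 1
(p1 -> p1) | p2 = 1 | 4/5 = 1
~p1 = ~1/5 = 4/5
~p1 -> p2 = 4/5 -> 4/5 = 1
((p1 -> p1) | p2) | (~p1 -> p2) = 1 | 1 = 1
~(((p1 -> p1) | p2) | (~p1 -> p2)) = ~1 = 0
p1 & p2 = 1/5 & 4/5 = 1/5
~(p1 & p2) = ~1/5 = 4/5
p2 & p1 = 4/5 & 1/5 = 1/5
p1 & (p2 & p1) = 1/5 & 1/5 = 1/5
~(p1 & p2) -> (p1 & (p2 & p1)) = 4/5 -> 1/5 = 2/5
~(~(p1 & p2) -> (p1 & (p2 & p1))) = ~2/5 = 3/5
~(((p1 -> p1) | p2) | (~p1 -> p2)) | ~(~(p1 & p2) -> (p1 & (p2 & p1))) = 0 | 3/5 = 3/5
(((p2 & p2) & ~p2) | (((p1 & p1) -> p1) -> ~~p1)) & (~(((p1 -> p1) | p2) | (~p1 -> p2)) | ~(~(p1 & p2) -> (p1 & (p2 & p1)))) = 1/5 & 3/5 = 1/5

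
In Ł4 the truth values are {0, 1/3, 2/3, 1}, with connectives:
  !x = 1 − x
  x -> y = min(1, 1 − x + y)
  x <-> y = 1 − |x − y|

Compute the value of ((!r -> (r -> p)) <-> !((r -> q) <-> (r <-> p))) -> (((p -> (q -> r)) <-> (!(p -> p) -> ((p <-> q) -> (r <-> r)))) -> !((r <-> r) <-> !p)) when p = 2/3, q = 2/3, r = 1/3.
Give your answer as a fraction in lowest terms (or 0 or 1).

!r = !1/3 = 2/3
r -> p = 1/3 -> 2/3 = 1
!r -> (r -> p) = 2/3 -> 1 = 1
r -> q = 1/3 -> 2/3 = 1
r <-> p = 1/3 <-> 2/3 = 2/3
(r -> q) <-> (r <-> p) = 1 <-> 2/3 = 2/3
!((r -> q) <-> (r <-> p)) = !2/3 = 1/3
(!r -> (r -> p)) <-> !((r -> q) <-> (r <-> p)) = 1 <-> 1/3 = 1/3
q -> r = 2/3 -> 1/3 = 2/3
p -> (q -> r) = 2/3 -> 2/3 = 1
p -> p = 2/3 -> 2/3 = 1
!(p -> p) = !1 = 0
p <-> q = 2/3 <-> 2/3 = 1
r <-> r = 1/3 <-> 1/3 = 1
(p <-> q) -> (r <-> r) = 1 -> 1 = 1
!(p -> p) -> ((p <-> q) -> (r <-> r)) = 0 -> 1 = 1
(p -> (q -> r)) <-> (!(p -> p) -> ((p <-> q) -> (r <-> r))) = 1 <-> 1 = 1
r <-> r = 1/3 <-> 1/3 = 1
!p = !2/3 = 1/3
(r <-> r) <-> !p = 1 <-> 1/3 = 1/3
!((r <-> r) <-> !p) = !1/3 = 2/3
((p -> (q -> r)) <-> (!(p -> p) -> ((p <-> q) -> (r <-> r)))) -> !((r <-> r) <-> !p) = 1 -> 2/3 = 2/3
((!r -> (r -> p)) <-> !((r -> q) <-> (r <-> p))) -> (((p -> (q -> r)) <-> (!(p -> p) -> ((p <-> q) -> (r <-> r)))) -> !((r <-> r) <-> !p)) = 1/3 -> 2/3 = 1

1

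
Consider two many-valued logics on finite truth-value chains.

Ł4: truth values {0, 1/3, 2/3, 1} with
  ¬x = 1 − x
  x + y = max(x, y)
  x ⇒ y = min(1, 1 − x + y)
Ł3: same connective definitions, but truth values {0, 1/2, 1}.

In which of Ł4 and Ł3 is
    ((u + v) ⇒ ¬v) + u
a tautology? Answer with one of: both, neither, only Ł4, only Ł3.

In Ł4: at u = 0, v = 2/3 the value is 2/3 — not a tautology.
In Ł3: at u = 0, v = 1 the value is 0 — not a tautology.

neither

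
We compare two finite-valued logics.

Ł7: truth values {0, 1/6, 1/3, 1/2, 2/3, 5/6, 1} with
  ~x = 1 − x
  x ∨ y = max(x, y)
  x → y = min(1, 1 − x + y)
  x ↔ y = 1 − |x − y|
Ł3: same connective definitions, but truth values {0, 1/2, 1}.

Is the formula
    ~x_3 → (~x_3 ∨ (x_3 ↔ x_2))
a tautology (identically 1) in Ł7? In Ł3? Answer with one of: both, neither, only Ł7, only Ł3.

In Ł7: every assignment gives 1 — tautology.
In Ł3: every assignment gives 1 — tautology.

both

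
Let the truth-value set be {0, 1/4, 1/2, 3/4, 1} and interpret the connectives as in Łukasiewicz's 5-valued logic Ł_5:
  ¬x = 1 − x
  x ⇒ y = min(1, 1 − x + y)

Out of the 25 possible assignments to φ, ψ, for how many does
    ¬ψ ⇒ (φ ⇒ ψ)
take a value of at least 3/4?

value 1: 19 assignments (counts)
value 3/4: 2 assignments (counts)
value 1/2: 2 assignments
value 1/4: 1 assignment
value 0: 1 assignment
So 21 of the 25 assignments meet the threshold.

21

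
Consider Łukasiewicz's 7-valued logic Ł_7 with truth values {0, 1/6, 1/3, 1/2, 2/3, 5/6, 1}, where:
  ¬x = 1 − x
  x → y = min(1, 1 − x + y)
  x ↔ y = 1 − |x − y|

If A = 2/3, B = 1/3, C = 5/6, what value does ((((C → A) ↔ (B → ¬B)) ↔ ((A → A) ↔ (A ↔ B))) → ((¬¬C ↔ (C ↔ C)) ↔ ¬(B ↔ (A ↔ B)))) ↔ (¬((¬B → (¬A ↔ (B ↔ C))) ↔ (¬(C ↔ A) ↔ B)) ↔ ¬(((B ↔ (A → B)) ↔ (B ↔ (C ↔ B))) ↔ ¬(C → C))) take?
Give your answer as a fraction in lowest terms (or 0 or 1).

2/3

C → A = 5/6 → 2/3 = 5/6
¬B = ¬1/3 = 2/3
B → ¬B = 1/3 → 2/3 = 1
(C → A) ↔ (B → ¬B) = 5/6 ↔ 1 = 5/6
A → A = 2/3 → 2/3 = 1
A ↔ B = 2/3 ↔ 1/3 = 2/3
(A → A) ↔ (A ↔ B) = 1 ↔ 2/3 = 2/3
((C → A) ↔ (B → ¬B)) ↔ ((A → A) ↔ (A ↔ B)) = 5/6 ↔ 2/3 = 5/6
¬C = ¬5/6 = 1/6
¬¬C = ¬1/6 = 5/6
C ↔ C = 5/6 ↔ 5/6 = 1
¬¬C ↔ (C ↔ C) = 5/6 ↔ 1 = 5/6
A ↔ B = 2/3 ↔ 1/3 = 2/3
B ↔ (A ↔ B) = 1/3 ↔ 2/3 = 2/3
¬(B ↔ (A ↔ B)) = ¬2/3 = 1/3
(¬¬C ↔ (C ↔ C)) ↔ ¬(B ↔ (A ↔ B)) = 5/6 ↔ 1/3 = 1/2
(((C → A) ↔ (B → ¬B)) ↔ ((A → A) ↔ (A ↔ B))) → ((¬¬C ↔ (C ↔ C)) ↔ ¬(B ↔ (A ↔ B))) = 5/6 → 1/2 = 2/3
¬B = ¬1/3 = 2/3
¬A = ¬2/3 = 1/3
B ↔ C = 1/3 ↔ 5/6 = 1/2
¬A ↔ (B ↔ C) = 1/3 ↔ 1/2 = 5/6
¬B → (¬A ↔ (B ↔ C)) = 2/3 → 5/6 = 1
C ↔ A = 5/6 ↔ 2/3 = 5/6
¬(C ↔ A) = ¬5/6 = 1/6
¬(C ↔ A) ↔ B = 1/6 ↔ 1/3 = 5/6
(¬B → (¬A ↔ (B ↔ C))) ↔ (¬(C ↔ A) ↔ B) = 1 ↔ 5/6 = 5/6
¬((¬B → (¬A ↔ (B ↔ C))) ↔ (¬(C ↔ A) ↔ B)) = ¬5/6 = 1/6
A → B = 2/3 → 1/3 = 2/3
B ↔ (A → B) = 1/3 ↔ 2/3 = 2/3
C ↔ B = 5/6 ↔ 1/3 = 1/2
B ↔ (C ↔ B) = 1/3 ↔ 1/2 = 5/6
(B ↔ (A → B)) ↔ (B ↔ (C ↔ B)) = 2/3 ↔ 5/6 = 5/6
C → C = 5/6 → 5/6 = 1
¬(C → C) = ¬1 = 0
((B ↔ (A → B)) ↔ (B ↔ (C ↔ B))) ↔ ¬(C → C) = 5/6 ↔ 0 = 1/6
¬(((B ↔ (A → B)) ↔ (B ↔ (C ↔ B))) ↔ ¬(C → C)) = ¬1/6 = 5/6
¬((¬B → (¬A ↔ (B ↔ C))) ↔ (¬(C ↔ A) ↔ B)) ↔ ¬(((B ↔ (A → B)) ↔ (B ↔ (C ↔ B))) ↔ ¬(C → C)) = 1/6 ↔ 5/6 = 1/3
((((C → A) ↔ (B → ¬B)) ↔ ((A → A) ↔ (A ↔ B))) → ((¬¬C ↔ (C ↔ C)) ↔ ¬(B ↔ (A ↔ B)))) ↔ (¬((¬B → (¬A ↔ (B ↔ C))) ↔ (¬(C ↔ A) ↔ B)) ↔ ¬(((B ↔ (A → B)) ↔ (B ↔ (C ↔ B))) ↔ ¬(C → C))) = 2/3 ↔ 1/3 = 2/3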